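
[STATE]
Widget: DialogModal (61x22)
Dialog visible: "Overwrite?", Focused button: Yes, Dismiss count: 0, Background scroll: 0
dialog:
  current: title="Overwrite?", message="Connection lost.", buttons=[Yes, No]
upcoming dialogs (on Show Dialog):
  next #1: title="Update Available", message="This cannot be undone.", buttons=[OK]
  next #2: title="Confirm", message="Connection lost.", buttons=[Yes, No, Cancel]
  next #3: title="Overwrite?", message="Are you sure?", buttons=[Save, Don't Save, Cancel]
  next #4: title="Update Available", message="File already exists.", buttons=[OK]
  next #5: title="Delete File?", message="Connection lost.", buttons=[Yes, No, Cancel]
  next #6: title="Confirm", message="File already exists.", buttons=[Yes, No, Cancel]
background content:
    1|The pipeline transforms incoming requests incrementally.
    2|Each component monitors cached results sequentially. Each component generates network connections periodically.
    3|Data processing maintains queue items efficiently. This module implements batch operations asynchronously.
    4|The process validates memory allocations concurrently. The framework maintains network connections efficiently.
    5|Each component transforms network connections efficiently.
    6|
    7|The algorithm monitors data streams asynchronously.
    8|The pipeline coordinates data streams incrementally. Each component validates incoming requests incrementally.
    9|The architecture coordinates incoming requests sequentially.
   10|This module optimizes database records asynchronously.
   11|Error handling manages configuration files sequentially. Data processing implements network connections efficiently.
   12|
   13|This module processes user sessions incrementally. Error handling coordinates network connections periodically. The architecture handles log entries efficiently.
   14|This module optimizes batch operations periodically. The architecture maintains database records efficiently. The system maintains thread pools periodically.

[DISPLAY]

The pipeline transforms incoming requests incrementally.     
Each component monitors cached results sequentially. Each com
Data processing maintains queue items efficiently. This modul
The process validates memory allocations concurrently. The fr
Each component transforms network connections efficiently.   
                                                             
The algorithm monitors data streams asynchronously.          
The pipeline coordinates data streams incrementally. Each com
The architecture coo┌──────────────────┐quests sequentially. 
This module optimize│    Overwrite?    │synchronously.       
Error handling manag│ Connection lost. │es sequentially. Data
                    │    [Yes]  No     │                     
This module processe└──────────────────┘ementally. Error hand
This module optimizes batch operations periodically. The arch
                                                             
                                                             
                                                             
                                                             
                                                             
                                                             
                                                             
                                                             


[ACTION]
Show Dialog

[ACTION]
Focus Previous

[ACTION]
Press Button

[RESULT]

The pipeline transforms incoming requests incrementally.     
Each component monitors cached results sequentially. Each com
Data processing maintains queue items efficiently. This modul
The process validates memory allocations concurrently. The fr
Each component transforms network connections efficiently.   
                                                             
The algorithm monitors data streams asynchronously.          
The pipeline coordinates data streams incrementally. Each com
The architecture coordinates incoming requests sequentially. 
This module optimizes database records asynchronously.       
Error handling manages configuration files sequentially. Data
                                                             
This module processes user sessions incrementally. Error hand
This module optimizes batch operations periodically. The arch
                                                             
                                                             
                                                             
                                                             
                                                             
                                                             
                                                             
                                                             


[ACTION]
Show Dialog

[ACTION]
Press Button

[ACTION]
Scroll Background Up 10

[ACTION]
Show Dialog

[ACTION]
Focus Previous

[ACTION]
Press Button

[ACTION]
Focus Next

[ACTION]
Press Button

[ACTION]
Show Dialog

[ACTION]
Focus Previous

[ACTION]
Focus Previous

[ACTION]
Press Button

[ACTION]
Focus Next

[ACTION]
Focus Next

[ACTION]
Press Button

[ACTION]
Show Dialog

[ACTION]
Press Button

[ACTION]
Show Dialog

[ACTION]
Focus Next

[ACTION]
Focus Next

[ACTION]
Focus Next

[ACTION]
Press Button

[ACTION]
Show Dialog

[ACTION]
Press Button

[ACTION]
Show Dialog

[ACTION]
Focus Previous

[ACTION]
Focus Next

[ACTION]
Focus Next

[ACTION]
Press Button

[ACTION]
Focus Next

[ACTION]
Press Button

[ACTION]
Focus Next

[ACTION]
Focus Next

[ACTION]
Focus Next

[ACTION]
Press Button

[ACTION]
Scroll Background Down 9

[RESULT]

This module optimizes database records asynchronously.       
Error handling manages configuration files sequentially. Data
                                                             
This module processes user sessions incrementally. Error hand
This module optimizes batch operations periodically. The arch
                                                             
                                                             
                                                             
                                                             
                                                             
                                                             
                                                             
                                                             
                                                             
                                                             
                                                             
                                                             
                                                             
                                                             
                                                             
                                                             
                                                             


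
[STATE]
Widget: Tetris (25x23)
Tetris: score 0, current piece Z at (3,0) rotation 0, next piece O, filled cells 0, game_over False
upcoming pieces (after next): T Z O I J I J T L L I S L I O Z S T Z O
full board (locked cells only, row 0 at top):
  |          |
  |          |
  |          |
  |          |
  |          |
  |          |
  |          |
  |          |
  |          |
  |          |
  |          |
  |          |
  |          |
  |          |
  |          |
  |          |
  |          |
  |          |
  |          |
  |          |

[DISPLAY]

   ▓▓     │Next:         
    ▓▓    │▓▓            
          │▓▓            
          │              
          │              
          │              
          │Score:        
          │0             
          │              
          │              
          │              
          │              
          │              
          │              
          │              
          │              
          │              
          │              
          │              
          │              
          │              
          │              
          │              


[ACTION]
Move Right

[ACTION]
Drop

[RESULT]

          │Next:         
    ▓▓    │▓▓            
     ▓▓   │▓▓            
          │              
          │              
          │              
          │Score:        
          │0             
          │              
          │              
          │              
          │              
          │              
          │              
          │              
          │              
          │              
          │              
          │              
          │              
          │              
          │              
          │              


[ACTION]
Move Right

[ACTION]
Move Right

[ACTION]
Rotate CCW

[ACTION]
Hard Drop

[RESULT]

    ▓▓    │Next:         
    ▓▓    │ ▒            
          │▒▒▒           
          │              
          │              
          │              
          │Score:        
          │0             
          │              
          │              
          │              
          │              
          │              
          │              
          │              
          │              
          │              
       ▓  │              
      ▓▓  │              
      ▓   │              
          │              
          │              
          │              


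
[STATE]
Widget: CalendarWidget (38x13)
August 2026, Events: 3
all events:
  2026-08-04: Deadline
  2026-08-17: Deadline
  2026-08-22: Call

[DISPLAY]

             August 2026              
Mo Tu We Th Fr Sa Su                  
                1  2                  
 3  4*  5  6  7  8  9                 
10 11 12 13 14 15 16                  
17* 18 19 20 21 22* 23                
24 25 26 27 28 29 30                  
31                                    
                                      
                                      
                                      
                                      
                                      


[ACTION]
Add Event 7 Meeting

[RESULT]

             August 2026              
Mo Tu We Th Fr Sa Su                  
                1  2                  
 3  4*  5  6  7*  8  9                
10 11 12 13 14 15 16                  
17* 18 19 20 21 22* 23                
24 25 26 27 28 29 30                  
31                                    
                                      
                                      
                                      
                                      
                                      


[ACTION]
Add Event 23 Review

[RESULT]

             August 2026              
Mo Tu We Th Fr Sa Su                  
                1  2                  
 3  4*  5  6  7*  8  9                
10 11 12 13 14 15 16                  
17* 18 19 20 21 22* 23*               
24 25 26 27 28 29 30                  
31                                    
                                      
                                      
                                      
                                      
                                      


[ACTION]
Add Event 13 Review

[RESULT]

             August 2026              
Mo Tu We Th Fr Sa Su                  
                1  2                  
 3  4*  5  6  7*  8  9                
10 11 12 13* 14 15 16                 
17* 18 19 20 21 22* 23*               
24 25 26 27 28 29 30                  
31                                    
                                      
                                      
                                      
                                      
                                      


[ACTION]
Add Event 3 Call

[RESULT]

             August 2026              
Mo Tu We Th Fr Sa Su                  
                1  2                  
 3*  4*  5  6  7*  8  9               
10 11 12 13* 14 15 16                 
17* 18 19 20 21 22* 23*               
24 25 26 27 28 29 30                  
31                                    
                                      
                                      
                                      
                                      
                                      


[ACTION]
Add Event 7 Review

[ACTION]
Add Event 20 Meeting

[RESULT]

             August 2026              
Mo Tu We Th Fr Sa Su                  
                1  2                  
 3*  4*  5  6  7*  8  9               
10 11 12 13* 14 15 16                 
17* 18 19 20* 21 22* 23*              
24 25 26 27 28 29 30                  
31                                    
                                      
                                      
                                      
                                      
                                      


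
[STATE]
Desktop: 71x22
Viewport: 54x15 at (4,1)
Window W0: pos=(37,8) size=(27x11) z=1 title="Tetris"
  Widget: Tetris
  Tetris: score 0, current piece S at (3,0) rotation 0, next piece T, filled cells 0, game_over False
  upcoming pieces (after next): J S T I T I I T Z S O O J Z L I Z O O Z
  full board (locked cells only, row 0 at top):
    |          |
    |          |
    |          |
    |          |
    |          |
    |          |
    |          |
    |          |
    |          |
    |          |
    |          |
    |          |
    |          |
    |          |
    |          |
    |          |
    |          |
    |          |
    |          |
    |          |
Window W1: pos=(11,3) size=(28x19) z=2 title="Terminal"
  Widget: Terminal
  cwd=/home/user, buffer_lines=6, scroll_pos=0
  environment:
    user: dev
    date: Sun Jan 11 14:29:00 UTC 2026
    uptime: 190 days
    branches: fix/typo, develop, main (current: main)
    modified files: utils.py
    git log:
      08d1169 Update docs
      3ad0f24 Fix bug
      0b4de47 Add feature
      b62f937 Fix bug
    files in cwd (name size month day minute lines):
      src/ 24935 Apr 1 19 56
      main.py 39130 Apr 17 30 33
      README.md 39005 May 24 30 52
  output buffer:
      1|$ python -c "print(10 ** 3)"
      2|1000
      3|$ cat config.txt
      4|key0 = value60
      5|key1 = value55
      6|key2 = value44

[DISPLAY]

                                                      
                                                      
       ┏━━━━━━━━━━━━━━━━━━━━━━━━━━┓                   
       ┃ Terminal                 ┃                   
       ┠──────────────────────────┨                   
       ┃$ python -c "print(10 ** 3┃                   
       ┃1000                      ┃                   
       ┃$ cat config.txt          ┃━━━━━━━━━━━━━━━━━━━
       ┃key0 = value60            ┃Tetris             
       ┃key1 = value55            ┃───────────────────
       ┃key2 = value44            ┃         │Next:    
       ┃$ █                       ┃         │ ▒       
       ┃                          ┃         │▒▒▒      
       ┃                          ┃         │         
       ┃                          ┃         │         


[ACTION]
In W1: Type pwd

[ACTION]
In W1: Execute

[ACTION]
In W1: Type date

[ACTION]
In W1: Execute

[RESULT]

                                                      
                                                      
       ┏━━━━━━━━━━━━━━━━━━━━━━━━━━┓                   
       ┃ Terminal                 ┃                   
       ┠──────────────────────────┨                   
       ┃$ python -c "print(10 ** 3┃                   
       ┃1000                      ┃                   
       ┃$ cat config.txt          ┃━━━━━━━━━━━━━━━━━━━
       ┃key0 = value60            ┃Tetris             
       ┃key1 = value55            ┃───────────────────
       ┃key2 = value44            ┃         │Next:    
       ┃$ pwd                     ┃         │ ▒       
       ┃/home/user                ┃         │▒▒▒      
       ┃$ date                    ┃         │         
       ┃Sun Jan 11 14:29:00 UTC 20┃         │         


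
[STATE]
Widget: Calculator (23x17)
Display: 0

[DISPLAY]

                      0
┌───┬───┬───┬───┐      
│ 7 │ 8 │ 9 │ ÷ │      
├───┼───┼───┼───┤      
│ 4 │ 5 │ 6 │ × │      
├───┼───┼───┼───┤      
│ 1 │ 2 │ 3 │ - │      
├───┼───┼───┼───┤      
│ 0 │ . │ = │ + │      
├───┼───┼───┼───┤      
│ C │ MC│ MR│ M+│      
└───┴───┴───┴───┘      
                       
                       
                       
                       
                       


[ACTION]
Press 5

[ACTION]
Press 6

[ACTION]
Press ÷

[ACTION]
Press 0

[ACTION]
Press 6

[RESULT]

                      6
┌───┬───┬───┬───┐      
│ 7 │ 8 │ 9 │ ÷ │      
├───┼───┼───┼───┤      
│ 4 │ 5 │ 6 │ × │      
├───┼───┼───┼───┤      
│ 1 │ 2 │ 3 │ - │      
├───┼───┼───┼───┤      
│ 0 │ . │ = │ + │      
├───┼───┼───┼───┤      
│ C │ MC│ MR│ M+│      
└───┴───┴───┴───┘      
                       
                       
                       
                       
                       


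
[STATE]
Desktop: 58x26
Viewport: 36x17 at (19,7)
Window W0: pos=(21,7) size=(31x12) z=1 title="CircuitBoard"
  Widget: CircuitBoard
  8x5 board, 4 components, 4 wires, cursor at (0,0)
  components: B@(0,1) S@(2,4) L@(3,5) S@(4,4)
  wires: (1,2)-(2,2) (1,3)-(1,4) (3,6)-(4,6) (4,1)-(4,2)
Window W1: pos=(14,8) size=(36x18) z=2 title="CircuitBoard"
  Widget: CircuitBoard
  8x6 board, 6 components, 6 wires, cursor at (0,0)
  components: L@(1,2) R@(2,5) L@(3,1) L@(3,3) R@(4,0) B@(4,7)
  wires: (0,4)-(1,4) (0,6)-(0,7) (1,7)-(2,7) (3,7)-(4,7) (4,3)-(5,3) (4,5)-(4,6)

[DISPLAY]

  ┏━━━━━━━━━━━━━━━━━━━━━━━━━━━━━┓   
━━━━━━━━━━━━━━━━━━━━━━━━━━━━━━┓ ┃   
cuitBoard                     ┃─┨   
──────────────────────────────┨ ┃   
 1 2 3 4 5 6 7                ┃ ┃   
.]              ·       · ─ · ┃ ┃   
                │             ┃ ┃   
        L       ·           · ┃ ┃   
                            │ ┃ ┃   
                    R       · ┃ ┃   
                              ┃·┃   
    L       L               · ┃━┛   
                            │ ┃     
R           ·       · ─ ·   B ┃     
            │                 ┃     
            ·                 ┃     
or: (0,0)                     ┃     


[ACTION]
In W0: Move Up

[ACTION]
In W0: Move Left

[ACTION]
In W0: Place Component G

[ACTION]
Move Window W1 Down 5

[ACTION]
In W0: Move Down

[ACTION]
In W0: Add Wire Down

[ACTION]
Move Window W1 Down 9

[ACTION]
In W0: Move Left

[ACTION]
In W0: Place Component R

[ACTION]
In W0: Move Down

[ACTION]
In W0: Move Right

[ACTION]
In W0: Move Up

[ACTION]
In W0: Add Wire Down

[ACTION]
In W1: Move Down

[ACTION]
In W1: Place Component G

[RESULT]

  ┏━━━━━━━━━━━━━━━━━━━━━━━━━━━━━┓   
━━━━━━━━━━━━━━━━━━━━━━━━━━━━━━┓ ┃   
cuitBoard                     ┃─┨   
──────────────────────────────┨ ┃   
 1 2 3 4 5 6 7                ┃ ┃   
                ·       · ─ · ┃ ┃   
                │             ┃ ┃   
G]      L       ·           · ┃ ┃   
                            │ ┃ ┃   
                    R       · ┃ ┃   
                              ┃·┃   
    L       L               · ┃━┛   
                            │ ┃     
R           ·       · ─ ·   B ┃     
            │                 ┃     
            ·                 ┃     
or: (1,0)                     ┃     


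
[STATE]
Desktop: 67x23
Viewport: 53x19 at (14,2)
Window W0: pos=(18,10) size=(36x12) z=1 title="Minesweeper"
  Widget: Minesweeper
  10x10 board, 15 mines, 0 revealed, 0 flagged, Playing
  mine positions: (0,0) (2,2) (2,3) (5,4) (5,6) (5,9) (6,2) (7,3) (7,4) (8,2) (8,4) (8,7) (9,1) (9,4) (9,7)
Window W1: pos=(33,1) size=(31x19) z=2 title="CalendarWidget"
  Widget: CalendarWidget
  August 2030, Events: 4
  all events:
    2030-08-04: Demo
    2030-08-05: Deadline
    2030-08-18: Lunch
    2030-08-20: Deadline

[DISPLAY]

                   ┃ CalendarWidget              ┃   
                   ┠─────────────────────────────┨   
                   ┃         August 2030         ┃   
                   ┃Mo Tu We Th Fr Sa Su         ┃   
                   ┃          1  2  3  4*        ┃   
                   ┃ 5*  6  7  8  9 10 11        ┃   
                   ┃12 13 14 15 16 17 18*        ┃   
                   ┃19 20* 21 22 23 24 25        ┃   
    ┏━━━━━━━━━━━━━━┃26 27 28 29 30 31            ┃   
    ┃ Minesweeper  ┃                             ┃   
    ┠──────────────┃                             ┃   
    ┃■■■■■■■■■■    ┃                             ┃   
    ┃■■■■■■■■■■    ┃                             ┃   
    ┃■■■■■■■■■■    ┃                             ┃   
    ┃■■■■■■■■■■    ┃                             ┃   
    ┃■■■■■■■■■■    ┃                             ┃   
    ┃■■■■■■■■■■    ┃                             ┃   
    ┃■■■■■■■■■■    ┗━━━━━━━━━━━━━━━━━━━━━━━━━━━━━┛   
    ┃■■■■■■■■■■                        ┃             


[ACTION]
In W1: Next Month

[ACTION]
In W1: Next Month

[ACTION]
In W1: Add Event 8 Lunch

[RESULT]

                   ┃ CalendarWidget              ┃   
                   ┠─────────────────────────────┨   
                   ┃         October 2030        ┃   
                   ┃Mo Tu We Th Fr Sa Su         ┃   
                   ┃    1  2  3  4  5  6         ┃   
                   ┃ 7  8*  9 10 11 12 13        ┃   
                   ┃14 15 16 17 18 19 20         ┃   
                   ┃21 22 23 24 25 26 27         ┃   
    ┏━━━━━━━━━━━━━━┃28 29 30 31                  ┃   
    ┃ Minesweeper  ┃                             ┃   
    ┠──────────────┃                             ┃   
    ┃■■■■■■■■■■    ┃                             ┃   
    ┃■■■■■■■■■■    ┃                             ┃   
    ┃■■■■■■■■■■    ┃                             ┃   
    ┃■■■■■■■■■■    ┃                             ┃   
    ┃■■■■■■■■■■    ┃                             ┃   
    ┃■■■■■■■■■■    ┃                             ┃   
    ┃■■■■■■■■■■    ┗━━━━━━━━━━━━━━━━━━━━━━━━━━━━━┛   
    ┃■■■■■■■■■■                        ┃             


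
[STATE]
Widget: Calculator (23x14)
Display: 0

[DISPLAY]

                      0
┌───┬───┬───┬───┐      
│ 7 │ 8 │ 9 │ ÷ │      
├───┼───┼───┼───┤      
│ 4 │ 5 │ 6 │ × │      
├───┼───┼───┼───┤      
│ 1 │ 2 │ 3 │ - │      
├───┼───┼───┼───┤      
│ 0 │ . │ = │ + │      
├───┼───┼───┼───┤      
│ C │ MC│ MR│ M+│      
└───┴───┴───┴───┘      
                       
                       


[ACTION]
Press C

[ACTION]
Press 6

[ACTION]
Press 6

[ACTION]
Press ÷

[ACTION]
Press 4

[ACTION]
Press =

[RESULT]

                   16.5
┌───┬───┬───┬───┐      
│ 7 │ 8 │ 9 │ ÷ │      
├───┼───┼───┼───┤      
│ 4 │ 5 │ 6 │ × │      
├───┼───┼───┼───┤      
│ 1 │ 2 │ 3 │ - │      
├───┼───┼───┼───┤      
│ 0 │ . │ = │ + │      
├───┼───┼───┼───┤      
│ C │ MC│ MR│ M+│      
└───┴───┴───┴───┘      
                       
                       


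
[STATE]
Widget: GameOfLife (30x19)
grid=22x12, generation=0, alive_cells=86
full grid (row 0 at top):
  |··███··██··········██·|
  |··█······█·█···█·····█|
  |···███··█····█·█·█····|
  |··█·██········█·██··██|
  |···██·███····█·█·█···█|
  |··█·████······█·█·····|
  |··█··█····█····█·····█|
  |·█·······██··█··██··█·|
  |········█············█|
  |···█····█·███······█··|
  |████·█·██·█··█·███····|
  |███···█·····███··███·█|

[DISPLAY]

Gen: 0                        
··███··██··········██·        
··█······█·█···█·····█        
···███··█····█·█·█····        
··█·██········█·██··██        
···██·███····█·█·█···█        
··█·████······█·█·····        
··█··█····█····█·····█        
·█·······██··█··██··█·        
········█············█        
···█····█·███······█··        
████·█·██·█··█·███····        
███···█·····███··███·█        
                              
                              
                              
                              
                              
                              


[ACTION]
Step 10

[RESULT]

Gen: 10                       
···███················        
···█··█··██··███······        
····█···███···········        
····█·█·█··█·····██·██        
····███·····█···█····█        
·····█······█····█·██·        
·········██··█···██···        
··········██··█·······        
██·█······█···········        
██·██········█········        
···█········█·········        
·········███··········        
                              
                              
                              
                              
                              
                              


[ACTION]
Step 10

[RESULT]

Gen: 20                       
···█·█················        
···█·█·······███······        
····················██        
····················██        
····█·················        
···███·········███····        
··█···█·······█··██·██        
·█·███·············███        
··███···········███···        
···········██·········        
·············█········        
······················        
                              
                              
                              
                              
                              
                              


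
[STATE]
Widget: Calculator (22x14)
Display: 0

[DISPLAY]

                     0
┌───┬───┬───┬───┐     
│ 7 │ 8 │ 9 │ ÷ │     
├───┼───┼───┼───┤     
│ 4 │ 5 │ 6 │ × │     
├───┼───┼───┼───┤     
│ 1 │ 2 │ 3 │ - │     
├───┼───┼───┼───┤     
│ 0 │ . │ = │ + │     
├───┼───┼───┼───┤     
│ C │ MC│ MR│ M+│     
└───┴───┴───┴───┘     
                      
                      


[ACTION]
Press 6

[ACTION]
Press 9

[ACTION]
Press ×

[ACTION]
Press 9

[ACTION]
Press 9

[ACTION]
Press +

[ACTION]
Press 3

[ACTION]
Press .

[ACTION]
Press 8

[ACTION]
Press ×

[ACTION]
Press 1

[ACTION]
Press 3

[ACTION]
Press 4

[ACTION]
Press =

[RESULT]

              915863.2
┌───┬───┬───┬───┐     
│ 7 │ 8 │ 9 │ ÷ │     
├───┼───┼───┼───┤     
│ 4 │ 5 │ 6 │ × │     
├───┼───┼───┼───┤     
│ 1 │ 2 │ 3 │ - │     
├───┼───┼───┼───┤     
│ 0 │ . │ = │ + │     
├───┼───┼───┼───┤     
│ C │ MC│ MR│ M+│     
└───┴───┴───┴───┘     
                      
                      


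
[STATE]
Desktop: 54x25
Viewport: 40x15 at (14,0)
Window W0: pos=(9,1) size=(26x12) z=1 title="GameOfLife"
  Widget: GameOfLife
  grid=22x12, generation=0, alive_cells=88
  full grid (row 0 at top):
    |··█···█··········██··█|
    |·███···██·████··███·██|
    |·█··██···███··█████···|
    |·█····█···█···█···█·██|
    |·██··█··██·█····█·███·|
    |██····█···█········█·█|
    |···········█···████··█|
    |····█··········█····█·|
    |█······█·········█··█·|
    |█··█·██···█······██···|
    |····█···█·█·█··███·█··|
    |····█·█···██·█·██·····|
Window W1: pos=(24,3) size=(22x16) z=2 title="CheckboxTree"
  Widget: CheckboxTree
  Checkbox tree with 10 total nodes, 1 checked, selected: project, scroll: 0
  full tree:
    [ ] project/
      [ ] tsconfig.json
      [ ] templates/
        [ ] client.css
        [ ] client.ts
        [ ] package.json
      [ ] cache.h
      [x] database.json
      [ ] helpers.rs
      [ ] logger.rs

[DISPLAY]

                                        
━━━━━━━━━━━━━━━━━━━━┓                   
eOfLife             ┃                   
──────────┏━━━━━━━━━━━━━━━━━━━━┓        
 0        ┃ CheckboxTree       ┃        
██···███··┠────────────────────┨        
··█···█···┃>[-] project/       ┃        
·█··██·█··┃   [ ] tsconfig.json┃        
··█···█···┃   [ ] templates/   ┃        
·······█··┃     [ ] client.css ┃        
█·········┃     [ ] client.ts  ┃        
···█······┃     [ ] package.jso┃        
━━━━━━━━━━┃   [ ] cache.h      ┃        
          ┃   [x] database.json┃        
          ┃   [ ] helpers.rs   ┃        


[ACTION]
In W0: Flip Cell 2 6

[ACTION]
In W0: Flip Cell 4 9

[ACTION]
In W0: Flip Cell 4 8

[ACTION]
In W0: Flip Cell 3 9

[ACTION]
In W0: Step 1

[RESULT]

                                        
━━━━━━━━━━━━━━━━━━━━┓                   
eOfLife             ┃                   
──────────┏━━━━━━━━━━━━━━━━━━━━┓        
 1        ┃ CheckboxTree       ┃        
███·······┠────────────────────┨        
█·█··█····┃>[-] project/       ┃        
·██··█·█··┃   [ ] tsconfig.json┃        
······██··┃   [ ] templates/   ┃        
··········┃     [ ] client.css ┃        
··········┃     [ ] client.ts  ┃        
███·······┃     [ ] package.jso┃        
━━━━━━━━━━┃   [ ] cache.h      ┃        
          ┃   [x] database.json┃        
          ┃   [ ] helpers.rs   ┃        


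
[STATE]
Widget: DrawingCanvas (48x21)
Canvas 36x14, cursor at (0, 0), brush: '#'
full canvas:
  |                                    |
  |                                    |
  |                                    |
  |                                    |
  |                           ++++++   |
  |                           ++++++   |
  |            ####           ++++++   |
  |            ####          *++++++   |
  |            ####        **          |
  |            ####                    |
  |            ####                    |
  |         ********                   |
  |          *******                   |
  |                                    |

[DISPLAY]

+                                               
                                                
                                                
                                                
                           ++++++               
                           ++++++               
            ####           ++++++               
            ####          *++++++               
            ####        **                      
            ####                                
            ####                                
         ********                               
          *******                               
                                                
                                                
                                                
                                                
                                                
                                                
                                                
                                                


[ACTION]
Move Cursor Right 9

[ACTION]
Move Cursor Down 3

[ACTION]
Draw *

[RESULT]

                                                
                                                
                                                
         *                                      
                           ++++++               
                           ++++++               
            ####           ++++++               
            ####          *++++++               
            ####        **                      
            ####                                
            ####                                
         ********                               
          *******                               
                                                
                                                
                                                
                                                
                                                
                                                
                                                
                                                


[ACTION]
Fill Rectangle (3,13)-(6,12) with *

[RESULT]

                                                
                                                
                                                
         *  **                                  
            **             ++++++               
            **             ++++++               
            **##           ++++++               
            ####          *++++++               
            ####        **                      
            ####                                
            ####                                
         ********                               
          *******                               
                                                
                                                
                                                
                                                
                                                
                                                
                                                
                                                


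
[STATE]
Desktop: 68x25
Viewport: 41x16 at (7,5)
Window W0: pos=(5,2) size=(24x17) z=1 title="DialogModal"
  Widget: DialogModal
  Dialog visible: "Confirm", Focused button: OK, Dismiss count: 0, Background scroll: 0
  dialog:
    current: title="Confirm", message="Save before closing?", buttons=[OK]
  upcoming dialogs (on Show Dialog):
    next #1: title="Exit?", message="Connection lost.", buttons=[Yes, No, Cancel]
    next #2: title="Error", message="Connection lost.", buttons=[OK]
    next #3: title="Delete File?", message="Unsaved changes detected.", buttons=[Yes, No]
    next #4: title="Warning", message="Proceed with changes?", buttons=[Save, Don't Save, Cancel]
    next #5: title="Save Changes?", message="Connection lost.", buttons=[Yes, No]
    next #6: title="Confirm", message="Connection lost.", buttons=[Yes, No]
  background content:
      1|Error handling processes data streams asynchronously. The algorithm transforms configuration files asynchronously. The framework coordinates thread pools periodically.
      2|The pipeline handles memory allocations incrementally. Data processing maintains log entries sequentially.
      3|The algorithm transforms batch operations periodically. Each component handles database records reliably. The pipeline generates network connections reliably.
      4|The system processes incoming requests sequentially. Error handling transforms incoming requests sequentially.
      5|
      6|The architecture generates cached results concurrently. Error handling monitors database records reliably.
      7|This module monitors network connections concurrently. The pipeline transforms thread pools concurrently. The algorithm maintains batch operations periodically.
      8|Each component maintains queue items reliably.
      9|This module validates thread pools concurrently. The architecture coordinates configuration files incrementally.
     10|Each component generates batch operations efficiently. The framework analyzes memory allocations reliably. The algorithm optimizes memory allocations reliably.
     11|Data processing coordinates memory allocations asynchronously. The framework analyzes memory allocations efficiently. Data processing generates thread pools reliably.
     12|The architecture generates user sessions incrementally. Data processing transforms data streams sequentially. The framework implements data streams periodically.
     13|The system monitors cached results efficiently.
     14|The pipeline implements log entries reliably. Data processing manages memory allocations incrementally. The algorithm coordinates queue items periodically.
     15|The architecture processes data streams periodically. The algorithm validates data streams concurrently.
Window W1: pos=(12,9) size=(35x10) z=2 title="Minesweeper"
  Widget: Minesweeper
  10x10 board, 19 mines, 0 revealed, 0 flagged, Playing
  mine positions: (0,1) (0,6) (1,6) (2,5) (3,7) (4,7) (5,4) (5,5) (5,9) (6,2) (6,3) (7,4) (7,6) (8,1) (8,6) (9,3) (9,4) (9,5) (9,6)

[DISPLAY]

rror handling process┃                   
he pipeline handles m┃                   
he algorithm transfor┃                   
he system processes i┃                   
 ┌───┏━━━━━━━━━━━━━━━━━━━━━━━━━━━━━━━━━┓ 
h│   ┃ Minesweeper                     ┃ 
h│Sav┠─────────────────────────────────┨ 
a│   ┃■■■■■■■■■■                       ┃ 
h└───┃■■■■■■■■■■                       ┃ 
ach c┃■■■■■■■■■■                       ┃ 
ata p┃■■■■■■■■■■                       ┃ 
he ar┃■■■■■■■■■■                       ┃ 
he sy┃■■■■■■■■■■                       ┃ 
━━━━━┗━━━━━━━━━━━━━━━━━━━━━━━━━━━━━━━━━┛ 
                                         
                                         


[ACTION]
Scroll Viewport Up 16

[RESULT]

                                         
                                         
━━━━━━━━━━━━━━━━━━━━━┓                   
DialogModal          ┃                   
─────────────────────┨                   
rror handling process┃                   
he pipeline handles m┃                   
he algorithm transfor┃                   
he system processes i┃                   
 ┌───┏━━━━━━━━━━━━━━━━━━━━━━━━━━━━━━━━━┓ 
h│   ┃ Minesweeper                     ┃ 
h│Sav┠─────────────────────────────────┨ 
a│   ┃■■■■■■■■■■                       ┃ 
h└───┃■■■■■■■■■■                       ┃ 
ach c┃■■■■■■■■■■                       ┃ 
ata p┃■■■■■■■■■■                       ┃ 


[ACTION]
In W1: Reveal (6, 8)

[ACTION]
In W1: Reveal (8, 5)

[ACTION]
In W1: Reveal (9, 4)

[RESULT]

                                         
                                         
━━━━━━━━━━━━━━━━━━━━━┓                   
DialogModal          ┃                   
─────────────────────┨                   
rror handling process┃                   
he pipeline handles m┃                   
he algorithm transfor┃                   
he system processes i┃                   
 ┌───┏━━━━━━━━━━━━━━━━━━━━━━━━━━━━━━━━━┓ 
h│   ┃ Minesweeper                     ┃ 
h│Sav┠─────────────────────────────────┨ 
a│   ┃■✹■■■■✹■■■                       ┃ 
h└───┃■■■■■■✹■■■                       ┃ 
ach c┃■■■■■✹■■■■                       ┃ 
ata p┃■■■■■■■✹■■                       ┃ 
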